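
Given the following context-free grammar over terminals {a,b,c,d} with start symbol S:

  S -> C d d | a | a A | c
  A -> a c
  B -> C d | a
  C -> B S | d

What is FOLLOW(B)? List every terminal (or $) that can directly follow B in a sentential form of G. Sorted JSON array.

Compute FIRST by fixpoint:
[1]
  A via A→a c: +{a}
  B via B→a: +{a}
  C via C→B S: +{a}
  C via C→d: +{d}
  S via S→C d d: +{a,d}
  S via S→c: +{c}
  FIRST(S)={a,c,d}  FIRST(A)={a}  FIRST(B)={a}  FIRST(C)={a,d}
[2]
  B via B→C d: +{d}
  FIRST(S)={a,c,d}  FIRST(A)={a}  FIRST(B)={a,d}  FIRST(C)={a,d}
[3] — fixpoint
  FIRST(S)={a,c,d}  FIRST(A)={a}  FIRST(B)={a,d}  FIRST(C)={a,d}

FOLLOW sets:
seed FOLLOW(S) with $
iter 1:
  B→C d: FOLLOW(C) ⊇ FIRST(d) = {d}; new: +{d}
  C→B S: FOLLOW(B) ⊇ FIRST(S) = {a,c,d}; new: +{a,c,d}
  C→B S: FOLLOW(S) ⊇ FOLLOW(C) ⊇ {d}; new: +{d}
  S→a A: FOLLOW(A) ⊇ FOLLOW(S) ⊇ {$,d}; new: +{$,d}
  FOLLOW(S)={$,d}  FOLLOW(A)={$,d}  FOLLOW(B)={a,c,d}  FOLLOW(C)={d}
iter 2: (no change)
  FOLLOW(S)={$,d}  FOLLOW(A)={$,d}  FOLLOW(B)={a,c,d}  FOLLOW(C)={d}

FOLLOW(B) = ["a", "c", "d"]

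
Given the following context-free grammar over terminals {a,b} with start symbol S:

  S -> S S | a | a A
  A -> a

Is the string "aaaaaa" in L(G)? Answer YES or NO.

CNF form of G:
  S -> S S | T0 A | a
  A -> a
  T0 -> a

CYK fill:
  [0..0]={A,S,T0}  "a"  orig:{A,S}
  [1..1]={A,S,T0}  "a"  orig:{A,S}
  [2..2]={A,S,T0}  "a"  orig:{A,S}
  [3..3]={A,S,T0}  "a"  orig:{A,S}
  [4..4]={A,S,T0}  "a"  orig:{A,S}
  [5..5]={A,S,T0}  "a"  orig:{A,S}
  [0..1]={S}  "aa"
  [1..2]={S}  "aa"
  [2..3]={S}  "aa"
  [3..4]={S}  "aa"
  [4..5]={S}  "aa"
  [0..2]={S}  "aaa"
  [1..3]={S}  "aaa"
  [2..4]={S}  "aaa"
  [3..5]={S}  "aaa"
  [0..3]={S}  "aaaa"
  [1..4]={S}  "aaaa"
  [2..5]={S}  "aaaa"
  [0..4]={S}  "aaaaa"
  [1..5]={S}  "aaaaa"
  [0..5]={S}  "aaaaaa"

S ∈ T[0,5] ⇒ YES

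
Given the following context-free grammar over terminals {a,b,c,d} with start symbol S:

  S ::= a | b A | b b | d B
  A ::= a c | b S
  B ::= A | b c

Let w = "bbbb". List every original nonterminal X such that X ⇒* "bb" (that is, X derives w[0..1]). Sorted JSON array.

Convert to CNF:
  S -> T2 A | T2 T2 | T3 B | a
  A -> T0 T1 | T2 S
  B -> T0 T1 | T2 S | T2 T1
  T0 -> a
  T1 -> c
  T2 -> b
  T3 -> d

Fill CYK table bottom-up — only the sub-triangle for w[0..1]:
  [0..0]={T2}  "b"  orig:{}
  [1..1]={T2}  "b"  orig:{}
  [0..1]={S}  "bb"

Original NTs in T[0,1] deriving "bb": ["S"]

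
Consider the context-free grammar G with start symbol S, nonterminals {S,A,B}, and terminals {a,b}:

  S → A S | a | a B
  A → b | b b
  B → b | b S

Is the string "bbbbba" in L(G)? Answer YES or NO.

Convert to CNF:
  S -> A S | T1 B | a
  A -> T0 T0 | b
  B -> T0 S | b
  T0 -> b
  T1 -> a

CYK fill:
  cell(0,0) b: {A,B,T0}  orig:{A,B}
  cell(1,1) b: {A,B,T0}  orig:{A,B}
  cell(2,2) b: {A,B,T0}  orig:{A,B}
  cell(3,3) b: {A,B,T0}  orig:{A,B}
  cell(4,4) b: {A,B,T0}  orig:{A,B}
  cell(5,5) a: {S,T1}  orig:{S}
  cell(0,1) bb: {A}
  cell(1,2) bb: {A}
  cell(2,3) bb: {A}
  cell(3,4) bb: {A}
  cell(4,5) ba: {B,S}
  cell(0,2) bbb: ∅
  cell(1,3) bbb: ∅
  cell(2,4) bbb: ∅
  cell(3,5) bba: {B,S}
  cell(0,3) bbbb: ∅
  cell(1,4) bbbb: ∅
  cell(2,5) bbba: {B,S}
  cell(0,4) bbbbb: ∅
  cell(1,5) bbbba: {B,S}
  cell(0,5) bbbbba: {B,S}

S ∈ T[0,5] ⇒ YES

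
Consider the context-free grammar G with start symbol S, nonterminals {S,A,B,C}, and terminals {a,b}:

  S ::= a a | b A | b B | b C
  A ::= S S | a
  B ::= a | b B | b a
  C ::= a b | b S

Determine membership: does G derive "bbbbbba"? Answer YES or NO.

Convert to CNF:
  S -> T0 A | T0 B | T0 C | T1 T1
  A -> S S | a
  B -> T0 B | T0 T1 | a
  C -> T0 S | T1 T0
  T0 -> b
  T1 -> a

CYK table (by increasing span):
  cell(0,0) b: {T0}  orig:{}
  cell(1,1) b: {T0}  orig:{}
  cell(2,2) b: {T0}  orig:{}
  cell(3,3) b: {T0}  orig:{}
  cell(4,4) b: {T0}  orig:{}
  cell(5,5) b: {T0}  orig:{}
  cell(6,6) a: {A,B,T1}  orig:{A,B}
  cell(0,1) bb: ∅
  cell(1,2) bb: ∅
  cell(2,3) bb: ∅
  cell(3,4) bb: ∅
  cell(4,5) bb: ∅
  cell(5,6) ba: {B,S}
  cell(0,2) bbb: ∅
  cell(1,3) bbb: ∅
  cell(2,4) bbb: ∅
  cell(3,5) bbb: ∅
  cell(4,6) bba: {B,C,S}
  cell(0,3) bbbb: ∅
  cell(1,4) bbbb: ∅
  cell(2,5) bbbb: ∅
  cell(3,6) bbba: {B,C,S}
  cell(0,4) bbbbb: ∅
  cell(1,5) bbbbb: ∅
  cell(2,6) bbbba: {B,C,S}
  cell(0,5) bbbbbb: ∅
  cell(1,6) bbbbba: {B,C,S}
  cell(0,6) bbbbbba: {B,C,S}

S ∈ T[0,6] ⇒ YES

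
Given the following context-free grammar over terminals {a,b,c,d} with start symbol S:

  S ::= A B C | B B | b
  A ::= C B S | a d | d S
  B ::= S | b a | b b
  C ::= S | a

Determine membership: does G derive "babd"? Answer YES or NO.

CNF form of G:
  S -> A X6 | B B | b
  A -> C X3 | T0 T1 | T1 S
  B -> A X4 | B B | T2 T0 | T2 T2 | b
  C -> A X5 | B B | a | b
  T0 -> a
  T1 -> d
  T2 -> b
  X3 -> B S
  X4 -> B C
  X5 -> B C
  X6 -> B C

CYK table (by increasing span):
  cell(0,0) b: {B,C,S,T2}  orig:{B,C,S}
  cell(1,1) a: {C,T0}  orig:{C}
  cell(2,2) b: {B,C,S,T2}  orig:{B,C,S}
  cell(3,3) d: {T1}  orig:{}
  cell(0,1) ba: {B,X4,X5,X6}  orig:{B}
  cell(1,2) ab: ∅
  cell(2,3) bd: ∅
  cell(0,2) bab: {B,C,S,X3,X4,X5,X6}  orig:{B,C,S}
  cell(1,3) abd: ∅
  cell(0,3) babd: ∅

S ∉ T[0,3] ⇒ NO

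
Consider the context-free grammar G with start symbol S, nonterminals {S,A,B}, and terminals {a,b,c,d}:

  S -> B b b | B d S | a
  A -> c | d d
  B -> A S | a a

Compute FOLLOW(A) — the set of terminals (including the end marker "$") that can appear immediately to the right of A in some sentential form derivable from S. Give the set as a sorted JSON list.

Compute FIRST by fixpoint:
round 1:
  A via A→c: +{c}
  A via A→d d: +{d}
  B via B→A S: +{c,d}
  B via B→a a: +{a}
  S via S→B b b: +{a,c,d}
  FIRST[S]={a,c,d}  FIRST[A]={c,d}  FIRST[B]={a,c,d}
round 2: (no change)
  FIRST[S]={a,c,d}  FIRST[A]={c,d}  FIRST[B]={a,c,d}

FOLLOW iteration:
FOLLOW(S) := {$}
iter 1:
  B→A S: FOLLOW(A) ⊇ FIRST(S) = {a,c,d}; new: +{a,c,d}
  S→B b b: FOLLOW(B) ⊇ FIRST(b) = {b}; new: +{b}
  S→B d S: FOLLOW(B) ⊇ FIRST(d) = {d}; new: +{d}
  FOLLOW(S)={$}  FOLLOW(A)={a,c,d}  FOLLOW(B)={b,d}
iter 2:
  B→A S: FOLLOW(S) ⊇ FOLLOW(B) ⊇ {b,d}; new: +{b,d}
  FOLLOW(S)={$,b,d}  FOLLOW(A)={a,c,d}  FOLLOW(B)={b,d}
iter 3: (no change)
  FOLLOW(S)={$,b,d}  FOLLOW(A)={a,c,d}  FOLLOW(B)={b,d}

FOLLOW(A) = ["a", "c", "d"]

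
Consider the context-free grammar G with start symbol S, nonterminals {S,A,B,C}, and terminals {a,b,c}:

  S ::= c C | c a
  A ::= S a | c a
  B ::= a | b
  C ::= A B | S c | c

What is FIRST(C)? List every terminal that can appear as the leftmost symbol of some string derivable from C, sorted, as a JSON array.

FIRST sets, iterate to fixpoint:
round 1:
  A via A→c a: +{c}
  B via B→a: +{a}
  B via B→b: +{b}
  C via C→A B: +{c}
  S via S→c C: +{c}
  S: {c}  A: {c}  B: {a,b}  C: {c}
round 2: done
  S: {c}  A: {c}  B: {a,b}  C: {c}

FIRST(C) = ["c"]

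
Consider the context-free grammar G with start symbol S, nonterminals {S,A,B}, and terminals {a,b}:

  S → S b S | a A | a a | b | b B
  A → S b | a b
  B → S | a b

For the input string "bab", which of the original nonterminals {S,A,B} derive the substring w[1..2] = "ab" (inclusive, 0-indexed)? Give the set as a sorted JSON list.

CNF form of G:
  S -> S X3 | T0 B | T1 A | T1 T1 | b
  A -> S T0 | T1 T0
  B -> S X2 | T0 B | T1 A | T1 T0 | T1 T1 | b
  T0 -> b
  T1 -> a
  X2 -> T0 S
  X3 -> T0 S

CYK fill (cells [i..j] with 1 ≤ i ≤ j ≤ 2 only):
  [1..1]={T1}  "a"  orig:{}
  [2..2]={B,S,T0}  "b"  orig:{B,S}
  [1..2]={A,B}  "ab"

Original NTs in T[1,2] deriving "ab": ["A", "B"]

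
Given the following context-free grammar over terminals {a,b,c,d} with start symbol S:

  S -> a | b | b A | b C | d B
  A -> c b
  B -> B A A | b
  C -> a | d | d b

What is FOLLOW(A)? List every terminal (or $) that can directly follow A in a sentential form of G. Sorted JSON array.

FIRST sets, iterate to fixpoint:
round 1:
  A via A→c b: +{c}
  B via B→b: +{b}
  C via C→a: +{a}
  C via C→d: +{d}
  S via S→a: +{a}
  S via S→b: +{b}
  S via S→d B: +{d}
  FIRST[S]={a,b,d}  FIRST[A]={c}  FIRST[B]={b}  FIRST[C]={a,d}
round 2: (no change)
  FIRST[S]={a,b,d}  FIRST[A]={c}  FIRST[B]={b}  FIRST[C]={a,d}

FOLLOW sets:
seed FOLLOW(S) with $
[1]
  B→B A A: FOLLOW(B) ⊇ FIRST(A) = {c}; new: +{c}
  B→B A A: FOLLOW(A) ⊇ FIRST(A) = {c}; new: +{c}
  S→b A: FOLLOW(A) ⊇ FOLLOW(S) ⊇ {$}; new: +{$}
  S→b C: FOLLOW(C) ⊇ FOLLOW(S) ⊇ {$}; new: +{$}
  S→d B: FOLLOW(B) ⊇ FOLLOW(S) ⊇ {$}; new: +{$}
  S: {$}  A: {$,c}  B: {$,c}  C: {$}
[2] — fixpoint
  S: {$}  A: {$,c}  B: {$,c}  C: {$}

FOLLOW(A) = ["$", "c"]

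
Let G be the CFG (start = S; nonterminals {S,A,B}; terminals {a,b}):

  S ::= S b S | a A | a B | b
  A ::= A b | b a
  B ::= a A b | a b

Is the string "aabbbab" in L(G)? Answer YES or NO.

CNF form of G:
  S -> S X3 | T1 A | T1 B | b
  A -> A T0 | T0 T1
  B -> T1 T0 | T1 X2
  T0 -> b
  T1 -> a
  X2 -> A T0
  X3 -> T0 S

CYK table (by increasing span):
  [0..0]={T1}  "a"  orig:{}
  [1..1]={T1}  "a"  orig:{}
  [2..2]={S,T0}  "b"  orig:{S}
  [3..3]={S,T0}  "b"  orig:{S}
  [4..4]={S,T0}  "b"  orig:{S}
  [5..5]={T1}  "a"  orig:{}
  [6..6]={S,T0}  "b"  orig:{S}
  [0..1]=∅  "aa"
  [1..2]={B}  "ab"
  [2..3]={X3}  "bb"  orig:{}
  [3..4]={X3}  "bb"  orig:{}
  [4..5]={A}  "ba"
  [5..6]={B}  "ab"
  [0..2]={S}  "aab"
  [1..3]=∅  "abb"
  [2..4]={S}  "bbb"
  [3..5]=∅  "bba"
  [4..6]={A,X2}  "bab"  orig:{A}
  [0..3]=∅  "aabb"
  [1..4]=∅  "abbb"
  [2..5]=∅  "bbba"
  [3..6]=∅  "bbab"
  [0..4]={S}  "aabbb"
  [1..5]=∅  "abbba"
  [2..6]=∅  "bbbab"
  [0..5]=∅  "aabbba"
  [1..6]=∅  "abbbab"
  [0..6]=∅  "aabbbab"

S ∉ T[0,6] ⇒ NO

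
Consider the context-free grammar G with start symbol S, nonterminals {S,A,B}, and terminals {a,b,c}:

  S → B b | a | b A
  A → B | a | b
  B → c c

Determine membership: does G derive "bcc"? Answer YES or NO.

CNF form of G:
  S -> B T1 | T1 A | a
  A -> T0 T0 | a | b
  B -> T0 T0
  T0 -> c
  T1 -> b

CYK fill:
  T[0,0] 'b' = {A,T1}  orig:{A}
  T[1,1] 'c' = {T0}  orig:{}
  T[2,2] 'c' = {T0}  orig:{}
  T[0,1] 'bc' = ∅
  T[1,2] 'cc' = {A,B}
  T[0,2] 'bcc' = {S}

S ∈ T[0,2] ⇒ YES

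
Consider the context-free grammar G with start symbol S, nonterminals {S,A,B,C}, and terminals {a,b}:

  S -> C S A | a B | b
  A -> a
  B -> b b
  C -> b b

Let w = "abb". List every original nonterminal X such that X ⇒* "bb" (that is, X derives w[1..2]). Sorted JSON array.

CNF form of G:
  S -> C X2 | T1 B | b
  A -> a
  B -> T0 T0
  C -> T0 T0
  T0 -> b
  T1 -> a
  X2 -> S A

CYK table (by increasing span), restricted to cells inside w[1..2]:
  cell(1,1) b: {S,T0}  orig:{S}
  cell(2,2) b: {S,T0}  orig:{S}
  cell(1,2) bb: {B,C}

Original NTs in T[1,2] deriving "bb": ["B", "C"]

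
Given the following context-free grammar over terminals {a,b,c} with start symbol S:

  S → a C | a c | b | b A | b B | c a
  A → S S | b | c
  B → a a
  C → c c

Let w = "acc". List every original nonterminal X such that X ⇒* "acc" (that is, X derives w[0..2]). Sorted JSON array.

CNF form of G:
  S -> T0 C | T0 T1 | T1 T0 | T2 A | T2 B | b
  A -> S S | b | c
  B -> T0 T0
  C -> T1 T1
  T0 -> a
  T1 -> c
  T2 -> b

Fill CYK table bottom-up (cells [i..j] with 0 ≤ i ≤ j ≤ 2 only):
  [0..0]={T0}  "a"  orig:{}
  [1..1]={A,T1}  "c"  orig:{A}
  [2..2]={A,T1}  "c"  orig:{A}
  [0..1]={S}  "ac"
  [1..2]={C}  "cc"
  [0..2]={S}  "acc"

Original NTs in T[0,2] deriving "acc": ["S"]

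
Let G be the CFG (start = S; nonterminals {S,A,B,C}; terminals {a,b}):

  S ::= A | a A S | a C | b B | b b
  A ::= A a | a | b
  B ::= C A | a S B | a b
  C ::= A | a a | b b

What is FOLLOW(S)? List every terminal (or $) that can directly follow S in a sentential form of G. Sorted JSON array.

Compute FIRST by fixpoint:
round 1:
  A via A→a: +{a}
  A via A→b: +{b}
  B via B→a S B: +{a}
  C via C→A: +{a,b}
  S via S→A: +{a,b}
  FIRST(S)={a,b}  FIRST(A)={a,b}  FIRST(B)={a}  FIRST(C)={a,b}
round 2:
  B via B→C A: +{b}
  FIRST(S)={a,b}  FIRST(A)={a,b}  FIRST(B)={a,b}  FIRST(C)={a,b}
round 3: (stable)
  FIRST(S)={a,b}  FIRST(A)={a,b}  FIRST(B)={a,b}  FIRST(C)={a,b}

Compute FOLLOW by fixpoint:
seed FOLLOW(S) with $
[1]
  A→A a: FOLLOW(A) ⊇ FIRST(a) = {a}; new: +{a}
  B→C A: FOLLOW(C) ⊇ FIRST(A) = {a,b}; new: +{a,b}
  B→a S B: FOLLOW(S) ⊇ FIRST(B) = {a,b}; new: +{a,b}
  C→A: FOLLOW(A) ⊇ FOLLOW(C) ⊇ {a,b}; new: +{b}
  S→A: FOLLOW(A) ⊇ FOLLOW(S) ⊇ {$,a,b}; new: +{$}
  S→a C: FOLLOW(C) ⊇ FOLLOW(S) ⊇ {$,a,b}; new: +{$}
  S→b B: FOLLOW(B) ⊇ FOLLOW(S) ⊇ {$,a,b}; new: +{$,a,b}
  FOLLOW(S)={$,a,b}  FOLLOW(A)={$,a,b}  FOLLOW(B)={$,a,b}  FOLLOW(C)={$,a,b}
[2] done
  FOLLOW(S)={$,a,b}  FOLLOW(A)={$,a,b}  FOLLOW(B)={$,a,b}  FOLLOW(C)={$,a,b}

FOLLOW(S) = ["$", "a", "b"]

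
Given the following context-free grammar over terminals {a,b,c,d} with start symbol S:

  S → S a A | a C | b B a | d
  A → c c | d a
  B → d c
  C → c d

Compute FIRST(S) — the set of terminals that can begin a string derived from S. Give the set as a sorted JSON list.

FIRST sets, iterate to fixpoint:
iter 1:
  A via A→c c: +{c}
  A via A→d a: +{d}
  B via B→d c: +{d}
  C via C→c d: +{c}
  S via S→a C: +{a}
  S via S→b B a: +{b}
  S via S→d: +{d}
  FIRST[S]={a,b,d}  FIRST[A]={c,d}  FIRST[B]={d}  FIRST[C]={c}
iter 2: — fixpoint
  FIRST[S]={a,b,d}  FIRST[A]={c,d}  FIRST[B]={d}  FIRST[C]={c}

FIRST(S) = ["a", "b", "d"]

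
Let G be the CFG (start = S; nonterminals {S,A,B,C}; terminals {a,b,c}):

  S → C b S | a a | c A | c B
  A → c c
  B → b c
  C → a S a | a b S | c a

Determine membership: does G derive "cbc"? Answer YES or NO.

Convert to CNF:
  S -> C X5 | T0 A | T0 B | T2 T2
  A -> T0 T0
  B -> T1 T0
  C -> T0 T2 | T2 X3 | T2 X4
  T0 -> c
  T1 -> b
  T2 -> a
  X3 -> S T2
  X4 -> T1 S
  X5 -> T1 S

CYK fill:
  cell(0,0) c: {T0}  orig:{}
  cell(1,1) b: {T1}  orig:{}
  cell(2,2) c: {T0}  orig:{}
  cell(0,1) cb: ∅
  cell(1,2) bc: {B}
  cell(0,2) cbc: {S}

S ∈ T[0,2] ⇒ YES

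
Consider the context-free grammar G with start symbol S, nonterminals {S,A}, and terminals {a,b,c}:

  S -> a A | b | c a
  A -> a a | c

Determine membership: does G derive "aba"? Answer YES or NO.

CNF form of G:
  S -> T0 A | T1 T0 | b
  A -> T0 T0 | c
  T0 -> a
  T1 -> c

Fill CYK table bottom-up:
  cell(0,0) a: {T0}  orig:{}
  cell(1,1) b: {S}
  cell(2,2) a: {T0}  orig:{}
  cell(0,1) ab: ∅
  cell(1,2) ba: ∅
  cell(0,2) aba: ∅

S ∉ T[0,2] ⇒ NO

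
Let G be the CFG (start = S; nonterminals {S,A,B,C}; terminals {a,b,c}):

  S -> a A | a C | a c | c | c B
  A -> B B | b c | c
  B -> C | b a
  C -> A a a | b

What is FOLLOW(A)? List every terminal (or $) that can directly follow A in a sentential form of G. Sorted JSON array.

FIRST iteration:
round 1:
  A via A→b c: +{b}
  A via A→c: +{c}
  B via B→b a: +{b}
  C via C→A a a: +{b,c}
  S via S→a A: +{a}
  S via S→c: +{c}
  FIRST(S)={a,c}  FIRST(A)={b,c}  FIRST(B)={b}  FIRST(C)={b,c}
round 2:
  B via B→C: +{c}
  FIRST(S)={a,c}  FIRST(A)={b,c}  FIRST(B)={b,c}  FIRST(C)={b,c}
round 3: (stable)
  FIRST(S)={a,c}  FIRST(A)={b,c}  FIRST(B)={b,c}  FIRST(C)={b,c}

FOLLOW sets:
FOLLOW(S) := {$}
round 1:
  A→B B: FOLLOW(B) ⊇ FIRST(B) = {b,c}; new: +{b,c}
  B→C: FOLLOW(C) ⊇ FOLLOW(B) ⊇ {b,c}; new: +{b,c}
  C→A a a: FOLLOW(A) ⊇ FIRST(a) = {a}; new: +{a}
  S→a A: FOLLOW(A) ⊇ FOLLOW(S) ⊇ {$}; new: +{$}
  S→a C: FOLLOW(C) ⊇ FOLLOW(S) ⊇ {$}; new: +{$}
  S→c B: FOLLOW(B) ⊇ FOLLOW(S) ⊇ {$}; new: +{$}
  FOLLOW[S]={$}  FOLLOW[A]={$,a}  FOLLOW[B]={$,b,c}  FOLLOW[C]={$,b,c}
round 2:
  A→B B: FOLLOW(B) ⊇ FOLLOW(A) ⊇ {$,a}; new: +{a}
  B→C: FOLLOW(C) ⊇ FOLLOW(B) ⊇ {$,a,b,c}; new: +{a}
  FOLLOW[S]={$}  FOLLOW[A]={$,a}  FOLLOW[B]={$,a,b,c}  FOLLOW[C]={$,a,b,c}
round 3: (stable)
  FOLLOW[S]={$}  FOLLOW[A]={$,a}  FOLLOW[B]={$,a,b,c}  FOLLOW[C]={$,a,b,c}

FOLLOW(A) = ["$", "a"]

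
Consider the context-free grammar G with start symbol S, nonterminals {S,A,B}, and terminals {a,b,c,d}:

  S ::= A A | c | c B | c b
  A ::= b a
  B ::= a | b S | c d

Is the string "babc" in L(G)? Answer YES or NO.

CNF form of G:
  S -> A A | T2 B | T2 T0 | c
  A -> T0 T1
  B -> T0 S | T2 T3 | a
  T0 -> b
  T1 -> a
  T2 -> c
  T3 -> d

Fill CYK table bottom-up:
  [0..0]={T0}  "b"  orig:{}
  [1..1]={B,T1}  "a"  orig:{B}
  [2..2]={T0}  "b"  orig:{}
  [3..3]={S,T2}  "c"  orig:{S}
  [0..1]={A}  "ba"
  [1..2]=∅  "ab"
  [2..3]={B}  "bc"
  [0..2]=∅  "bab"
  [1..3]=∅  "abc"
  [0..3]=∅  "babc"

S ∉ T[0,3] ⇒ NO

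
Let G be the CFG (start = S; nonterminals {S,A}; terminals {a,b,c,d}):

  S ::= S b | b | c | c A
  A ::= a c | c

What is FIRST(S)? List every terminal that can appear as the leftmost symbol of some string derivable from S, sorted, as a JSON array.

FIRST sets, iterate to fixpoint:
round 1:
  A via A→a c: +{a}
  A via A→c: +{c}
  S via S→b: +{b}
  S via S→c: +{c}
  FIRST(S)={b,c}  FIRST(A)={a,c}
round 2: (stable)
  FIRST(S)={b,c}  FIRST(A)={a,c}

FIRST(S) = ["b", "c"]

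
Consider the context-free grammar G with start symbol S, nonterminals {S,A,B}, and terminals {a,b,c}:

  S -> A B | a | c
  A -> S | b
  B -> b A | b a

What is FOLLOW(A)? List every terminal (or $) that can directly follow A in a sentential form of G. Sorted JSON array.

FIRST sets, iterate to fixpoint:
pass 1:
  A via A→b: +{b}
  B via B→b A: +{b}
  S via S→A B: +{b}
  S via S→a: +{a}
  S via S→c: +{c}
  FIRST[S]={a,b,c}  FIRST[A]={b}  FIRST[B]={b}
pass 2:
  A via A→S: +{a,c}
  FIRST[S]={a,b,c}  FIRST[A]={a,b,c}  FIRST[B]={b}
pass 3: done
  FIRST[S]={a,b,c}  FIRST[A]={a,b,c}  FIRST[B]={b}

Compute FOLLOW by fixpoint:
FOLLOW(S) := {$}
pass 1:
  S→A B: FOLLOW(A) ⊇ FIRST(B) = {b}; new: +{b}
  S→A B: FOLLOW(B) ⊇ FOLLOW(S) ⊇ {$}; new: +{$}
  S: {$}  A: {b}  B: {$}
pass 2:
  A→S: FOLLOW(S) ⊇ FOLLOW(A) ⊇ {b}; new: +{b}
  B→b A: FOLLOW(A) ⊇ FOLLOW(B) ⊇ {$}; new: +{$}
  S→A B: FOLLOW(B) ⊇ FOLLOW(S) ⊇ {$,b}; new: +{b}
  S: {$,b}  A: {$,b}  B: {$,b}
pass 3: (stable)
  S: {$,b}  A: {$,b}  B: {$,b}

FOLLOW(A) = ["$", "b"]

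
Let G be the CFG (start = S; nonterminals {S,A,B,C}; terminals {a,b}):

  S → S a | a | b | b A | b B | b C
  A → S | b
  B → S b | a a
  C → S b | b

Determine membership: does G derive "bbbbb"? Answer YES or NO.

CNF form of G:
  S -> S T0 | T1 A | T1 B | T1 C | a | b
  A -> S T0 | T1 A | T1 B | T1 C | a | b
  B -> S T1 | T0 T0
  C -> S T1 | b
  T0 -> a
  T1 -> b

CYK table (by increasing span):
  [0..0]={A,C,S,T1}  "b"  orig:{A,C,S}
  [1..1]={A,C,S,T1}  "b"  orig:{A,C,S}
  [2..2]={A,C,S,T1}  "b"  orig:{A,C,S}
  [3..3]={A,C,S,T1}  "b"  orig:{A,C,S}
  [4..4]={A,C,S,T1}  "b"  orig:{A,C,S}
  [0..1]={A,B,C,S}  "bb"
  [1..2]={A,B,C,S}  "bb"
  [2..3]={A,B,C,S}  "bb"
  [3..4]={A,B,C,S}  "bb"
  [0..2]={A,B,C,S}  "bbb"
  [1..3]={A,B,C,S}  "bbb"
  [2..4]={A,B,C,S}  "bbb"
  [0..3]={A,B,C,S}  "bbbb"
  [1..4]={A,B,C,S}  "bbbb"
  [0..4]={A,B,C,S}  "bbbbb"

S ∈ T[0,4] ⇒ YES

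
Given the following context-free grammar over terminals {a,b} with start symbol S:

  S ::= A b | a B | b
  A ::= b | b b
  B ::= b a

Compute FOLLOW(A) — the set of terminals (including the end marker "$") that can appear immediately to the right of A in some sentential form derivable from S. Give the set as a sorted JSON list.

FIRST sets, iterate to fixpoint:
pass 1:
  A via A→b: +{b}
  B via B→b a: +{b}
  S via S→A b: +{b}
  S via S→a B: +{a}
  S: {a,b}  A: {b}  B: {b}
pass 2: done
  S: {a,b}  A: {b}  B: {b}

FOLLOW iteration:
FOLLOW(S) := {$}
round 1:
  S→A b: FOLLOW(A) ⊇ FIRST(b) = {b}; new: +{b}
  S→a B: FOLLOW(B) ⊇ FOLLOW(S) ⊇ {$}; new: +{$}
  S: {$}  A: {b}  B: {$}
round 2: — fixpoint
  S: {$}  A: {b}  B: {$}

FOLLOW(A) = ["b"]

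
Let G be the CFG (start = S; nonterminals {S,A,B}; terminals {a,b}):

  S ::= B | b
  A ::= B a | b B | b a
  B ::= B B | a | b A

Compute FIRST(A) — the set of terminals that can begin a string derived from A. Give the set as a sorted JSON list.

FIRST iteration:
pass 1:
  A via A→b B: +{b}
  B via B→a: +{a}
  B via B→b A: +{b}
  S via S→B: +{a,b}
  FIRST(S)={a,b}  FIRST(A)={b}  FIRST(B)={a,b}
pass 2:
  A via A→B a: +{a}
  FIRST(S)={a,b}  FIRST(A)={a,b}  FIRST(B)={a,b}
pass 3: done
  FIRST(S)={a,b}  FIRST(A)={a,b}  FIRST(B)={a,b}

FIRST(A) = ["a", "b"]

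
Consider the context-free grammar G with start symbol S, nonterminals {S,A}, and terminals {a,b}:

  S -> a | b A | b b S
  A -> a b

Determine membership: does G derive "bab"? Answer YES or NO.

CNF form of G:
  S -> T1 A | T1 X2 | a
  A -> T0 T1
  T0 -> a
  T1 -> b
  X2 -> T1 S

CYK fill:
  T[0,0] 'b' = {T1}  orig:{}
  T[1,1] 'a' = {S,T0}  orig:{S}
  T[2,2] 'b' = {T1}  orig:{}
  T[0,1] 'ba' = {X2}  orig:{}
  T[1,2] 'ab' = {A}
  T[0,2] 'bab' = {S}

S ∈ T[0,2] ⇒ YES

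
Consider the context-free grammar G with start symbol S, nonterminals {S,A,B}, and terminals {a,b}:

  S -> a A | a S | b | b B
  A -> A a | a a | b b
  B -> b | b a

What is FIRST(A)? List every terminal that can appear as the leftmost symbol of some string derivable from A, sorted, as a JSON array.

FIRST sets, iterate to fixpoint:
[1]
  A via A→a a: +{a}
  A via A→b b: +{b}
  B via B→b: +{b}
  S via S→a A: +{a}
  S via S→b: +{b}
  S: {a,b}  A: {a,b}  B: {b}
[2] done
  S: {a,b}  A: {a,b}  B: {b}

FIRST(A) = ["a", "b"]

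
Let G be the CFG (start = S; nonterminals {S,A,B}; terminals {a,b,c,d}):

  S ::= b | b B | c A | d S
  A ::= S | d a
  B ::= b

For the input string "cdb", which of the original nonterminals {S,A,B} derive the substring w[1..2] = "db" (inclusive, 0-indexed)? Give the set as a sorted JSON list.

CNF form of G:
  S -> T0 B | T1 A | T2 S | b
  A -> T0 B | T1 A | T2 S | T2 T3 | b
  B -> b
  T0 -> b
  T1 -> c
  T2 -> d
  T3 -> a

Fill CYK table bottom-up (cells [i..j] with 1 ≤ i ≤ j ≤ 2 only):
  [1..1]={T2}  "d"  orig:{}
  [2..2]={A,B,S,T0}  "b"  orig:{A,B,S}
  [1..2]={A,S}  "db"

Original NTs in T[1,2] deriving "db": ["A", "S"]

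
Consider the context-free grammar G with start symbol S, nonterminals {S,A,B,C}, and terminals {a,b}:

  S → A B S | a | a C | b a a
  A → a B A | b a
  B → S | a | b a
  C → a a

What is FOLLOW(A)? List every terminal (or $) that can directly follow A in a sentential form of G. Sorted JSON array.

Compute FIRST by fixpoint:
pass 1:
  A via A→a B A: +{a}
  A via A→b a: +{b}
  B via B→a: +{a}
  B via B→b a: +{b}
  C via C→a a: +{a}
  S via S→A B S: +{a,b}
  FIRST[S]={a,b}  FIRST[A]={a,b}  FIRST[B]={a,b}  FIRST[C]={a}
pass 2: — fixpoint
  FIRST[S]={a,b}  FIRST[A]={a,b}  FIRST[B]={a,b}  FIRST[C]={a}

FOLLOW sets:
initialize: $ ∈ FOLLOW(S)
round 1:
  A→a B A: FOLLOW(B) ⊇ FIRST(A) = {a,b}; new: +{a,b}
  B→S: FOLLOW(S) ⊇ FOLLOW(B) ⊇ {a,b}; new: +{a,b}
  S→A B S: FOLLOW(A) ⊇ FIRST(B) = {a,b}; new: +{a,b}
  S→a C: FOLLOW(C) ⊇ FOLLOW(S) ⊇ {$,a,b}; new: +{$,a,b}
  S: {$,a,b}  A: {a,b}  B: {a,b}  C: {$,a,b}
round 2: — fixpoint
  S: {$,a,b}  A: {a,b}  B: {a,b}  C: {$,a,b}

FOLLOW(A) = ["a", "b"]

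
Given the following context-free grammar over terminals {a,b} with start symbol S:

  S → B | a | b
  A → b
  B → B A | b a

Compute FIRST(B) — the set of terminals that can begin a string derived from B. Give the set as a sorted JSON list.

FIRST iteration:
round 1:
  A via A→b: +{b}
  B via B→b a: +{b}
  S via S→B: +{b}
  S via S→a: +{a}
  FIRST(S)={a,b}  FIRST(A)={b}  FIRST(B)={b}
round 2: done
  FIRST(S)={a,b}  FIRST(A)={b}  FIRST(B)={b}

FIRST(B) = ["b"]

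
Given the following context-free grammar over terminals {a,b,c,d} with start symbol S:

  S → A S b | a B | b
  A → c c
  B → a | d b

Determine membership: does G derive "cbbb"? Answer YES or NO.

Convert to CNF:
  S -> A X4 | T3 B | b
  A -> T0 T0
  B -> T1 T2 | a
  T0 -> c
  T1 -> d
  T2 -> b
  T3 -> a
  X4 -> S T2

CYK table (by increasing span):
  [0..0]={T0}  "c"  orig:{}
  [1..1]={S,T2}  "b"  orig:{S}
  [2..2]={S,T2}  "b"  orig:{S}
  [3..3]={S,T2}  "b"  orig:{S}
  [0..1]=∅  "cb"
  [1..2]={X4}  "bb"  orig:{}
  [2..3]={X4}  "bb"  orig:{}
  [0..2]=∅  "cbb"
  [1..3]=∅  "bbb"
  [0..3]=∅  "cbbb"

S ∉ T[0,3] ⇒ NO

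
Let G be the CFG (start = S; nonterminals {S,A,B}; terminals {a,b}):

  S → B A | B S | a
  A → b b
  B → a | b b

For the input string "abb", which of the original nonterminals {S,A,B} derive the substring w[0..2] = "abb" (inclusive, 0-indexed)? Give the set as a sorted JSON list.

Convert to CNF:
  S -> B A | B S | a
  A -> T0 T0
  B -> T0 T0 | a
  T0 -> b

Fill CYK table bottom-up (cells [i..j] with 0 ≤ i ≤ j ≤ 2 only):
  T[0,0] 'a' = {B,S}
  T[1,1] 'b' = {T0}  orig:{}
  T[2,2] 'b' = {T0}  orig:{}
  T[0,1] 'ab' = ∅
  T[1,2] 'bb' = {A,B}
  T[0,2] 'abb' = {S}

Original NTs in T[0,2] deriving "abb": ["S"]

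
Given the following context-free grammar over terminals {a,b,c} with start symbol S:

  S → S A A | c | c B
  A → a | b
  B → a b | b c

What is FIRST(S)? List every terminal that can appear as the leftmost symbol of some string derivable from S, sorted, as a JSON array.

Compute FIRST by fixpoint:
iter 1:
  A via A→a: +{a}
  A via A→b: +{b}
  B via B→a b: +{a}
  B via B→b c: +{b}
  S via S→c: +{c}
  S: {c}  A: {a,b}  B: {a,b}
iter 2: — fixpoint
  S: {c}  A: {a,b}  B: {a,b}

FIRST(S) = ["c"]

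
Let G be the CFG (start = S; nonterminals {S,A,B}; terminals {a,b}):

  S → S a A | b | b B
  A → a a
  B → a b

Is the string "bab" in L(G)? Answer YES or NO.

Convert to CNF:
  S -> S X2 | T1 B | b
  A -> T0 T0
  B -> T0 T1
  T0 -> a
  T1 -> b
  X2 -> T0 A

Fill CYK table bottom-up:
  T[0,0] 'b' = {S,T1}  orig:{S}
  T[1,1] 'a' = {T0}  orig:{}
  T[2,2] 'b' = {S,T1}  orig:{S}
  T[0,1] 'ba' = ∅
  T[1,2] 'ab' = {B}
  T[0,2] 'bab' = {S}

S ∈ T[0,2] ⇒ YES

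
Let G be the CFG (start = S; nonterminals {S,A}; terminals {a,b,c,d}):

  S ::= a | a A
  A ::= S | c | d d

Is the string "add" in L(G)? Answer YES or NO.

Convert to CNF:
  S -> T0 A | a
  A -> T0 A | T1 T1 | a | c
  T0 -> a
  T1 -> d

CYK fill:
  T[0,0] 'a' = {A,S,T0}  orig:{A,S}
  T[1,1] 'd' = {T1}  orig:{}
  T[2,2] 'd' = {T1}  orig:{}
  T[0,1] 'ad' = ∅
  T[1,2] 'dd' = {A}
  T[0,2] 'add' = {A,S}

S ∈ T[0,2] ⇒ YES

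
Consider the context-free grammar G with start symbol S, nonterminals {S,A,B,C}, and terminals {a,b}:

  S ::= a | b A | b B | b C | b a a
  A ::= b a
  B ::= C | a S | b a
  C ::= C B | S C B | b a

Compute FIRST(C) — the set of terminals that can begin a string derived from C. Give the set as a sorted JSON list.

Compute FIRST by fixpoint:
iter 1:
  A via A→b a: +{b}
  B via B→a S: +{a}
  B via B→b a: +{b}
  C via C→b a: +{b}
  S via S→a: +{a}
  S via S→b A: +{b}
  FIRST(S)={a,b}  FIRST(A)={b}  FIRST(B)={a,b}  FIRST(C)={b}
iter 2:
  C via C→S C B: +{a}
  FIRST(S)={a,b}  FIRST(A)={b}  FIRST(B)={a,b}  FIRST(C)={a,b}
iter 3: done
  FIRST(S)={a,b}  FIRST(A)={b}  FIRST(B)={a,b}  FIRST(C)={a,b}

FIRST(C) = ["a", "b"]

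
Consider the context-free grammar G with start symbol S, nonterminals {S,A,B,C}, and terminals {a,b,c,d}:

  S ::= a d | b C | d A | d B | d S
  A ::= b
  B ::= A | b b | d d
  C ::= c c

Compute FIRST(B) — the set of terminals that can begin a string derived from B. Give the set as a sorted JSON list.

Compute FIRST by fixpoint:
pass 1:
  A via A→b: +{b}
  B via B→A: +{b}
  B via B→d d: +{d}
  C via C→c c: +{c}
  S via S→a d: +{a}
  S via S→b C: +{b}
  S via S→d A: +{d}
  FIRST(S)={a,b,d}  FIRST(A)={b}  FIRST(B)={b,d}  FIRST(C)={c}
pass 2: done
  FIRST(S)={a,b,d}  FIRST(A)={b}  FIRST(B)={b,d}  FIRST(C)={c}

FIRST(B) = ["b", "d"]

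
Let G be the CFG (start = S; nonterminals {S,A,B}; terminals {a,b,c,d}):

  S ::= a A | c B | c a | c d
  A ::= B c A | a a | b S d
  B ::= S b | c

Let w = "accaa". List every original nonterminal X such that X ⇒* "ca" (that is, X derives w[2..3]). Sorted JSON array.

CNF form of G:
  S -> T0 B | T0 T1 | T0 T3 | T1 A
  A -> B X4 | T1 T1 | T2 X5
  B -> S T2 | c
  T0 -> c
  T1 -> a
  T2 -> b
  T3 -> d
  X4 -> T0 A
  X5 -> S T3

Fill CYK table bottom-up — only the sub-triangle for w[2..3]:
  [2..2]={B,T0}  "c"  orig:{B}
  [3..3]={T1}  "a"  orig:{}
  [2..3]={S}  "ca"

Original NTs in T[2,3] deriving "ca": ["S"]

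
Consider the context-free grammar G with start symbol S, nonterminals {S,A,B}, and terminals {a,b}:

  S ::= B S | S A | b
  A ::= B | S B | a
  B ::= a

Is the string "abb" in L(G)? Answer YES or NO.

Convert to CNF:
  S -> B S | S A | b
  A -> S B | a
  B -> a

Fill CYK table bottom-up:
  [0..0]={A,B}  "a"
  [1..1]={S}  "b"
  [2..2]={S}  "b"
  [0..1]={S}  "ab"
  [1..2]=∅  "bb"
  [0..2]=∅  "abb"

S ∉ T[0,2] ⇒ NO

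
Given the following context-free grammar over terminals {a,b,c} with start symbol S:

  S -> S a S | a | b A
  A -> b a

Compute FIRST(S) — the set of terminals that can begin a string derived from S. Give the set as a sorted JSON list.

Compute FIRST by fixpoint:
round 1:
  A via A→b a: +{b}
  S via S→a: +{a}
  S via S→b A: +{b}
  FIRST(S)={a,b}  FIRST(A)={b}
round 2: — fixpoint
  FIRST(S)={a,b}  FIRST(A)={b}

FIRST(S) = ["a", "b"]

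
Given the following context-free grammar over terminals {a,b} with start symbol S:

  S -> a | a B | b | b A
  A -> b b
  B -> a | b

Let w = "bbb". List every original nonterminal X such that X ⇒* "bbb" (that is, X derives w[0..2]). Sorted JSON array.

Convert to CNF:
  S -> T0 A | T1 B | a | b
  A -> T0 T0
  B -> a | b
  T0 -> b
  T1 -> a

CYK table (by increasing span), restricted to cells inside w[0..2]:
  T[0,0] 'b' = {B,S,T0}  orig:{B,S}
  T[1,1] 'b' = {B,S,T0}  orig:{B,S}
  T[2,2] 'b' = {B,S,T0}  orig:{B,S}
  T[0,1] 'bb' = {A}
  T[1,2] 'bb' = {A}
  T[0,2] 'bbb' = {S}

Original NTs in T[0,2] deriving "bbb": ["S"]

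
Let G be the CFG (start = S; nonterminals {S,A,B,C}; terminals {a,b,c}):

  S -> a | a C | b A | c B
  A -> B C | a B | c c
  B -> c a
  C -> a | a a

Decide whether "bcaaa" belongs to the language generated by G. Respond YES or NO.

CNF form of G:
  S -> T0 C | T1 B | T2 A | a
  A -> B C | T0 B | T1 T1
  B -> T1 T0
  C -> T0 T0 | a
  T0 -> a
  T1 -> c
  T2 -> b

Fill CYK table bottom-up:
  cell(0,0) b: {T2}  orig:{}
  cell(1,1) c: {T1}  orig:{}
  cell(2,2) a: {C,S,T0}  orig:{C,S}
  cell(3,3) a: {C,S,T0}  orig:{C,S}
  cell(4,4) a: {C,S,T0}  orig:{C,S}
  cell(0,1) bc: ∅
  cell(1,2) ca: {B}
  cell(2,3) aa: {C,S}
  cell(3,4) aa: {C,S}
  cell(0,2) bca: ∅
  cell(1,3) caa: {A}
  cell(2,4) aaa: {S}
  cell(0,3) bcaa: {S}
  cell(1,4) caaa: {A}
  cell(0,4) bcaaa: {S}

S ∈ T[0,4] ⇒ YES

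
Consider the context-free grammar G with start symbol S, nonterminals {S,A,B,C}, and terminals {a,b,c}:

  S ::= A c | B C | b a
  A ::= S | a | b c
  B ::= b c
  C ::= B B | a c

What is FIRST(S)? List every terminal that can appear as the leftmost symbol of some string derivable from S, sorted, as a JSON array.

FIRST iteration:
round 1:
  A via A→a: +{a}
  A via A→b c: +{b}
  B via B→b c: +{b}
  C via C→B B: +{b}
  C via C→a c: +{a}
  S via S→A c: +{a,b}
  S: {a,b}  A: {a,b}  B: {b}  C: {a,b}
round 2: (stable)
  S: {a,b}  A: {a,b}  B: {b}  C: {a,b}

FIRST(S) = ["a", "b"]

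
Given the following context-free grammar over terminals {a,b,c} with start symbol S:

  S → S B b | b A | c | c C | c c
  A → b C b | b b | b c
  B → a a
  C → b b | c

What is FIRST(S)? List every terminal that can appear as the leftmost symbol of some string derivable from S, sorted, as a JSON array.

FIRST iteration:
round 1:
  A via A→b C b: +{b}
  B via B→a a: +{a}
  C via C→b b: +{b}
  C via C→c: +{c}
  S via S→b A: +{b}
  S via S→c: +{c}
  S: {b,c}  A: {b}  B: {a}  C: {b,c}
round 2: done
  S: {b,c}  A: {b}  B: {a}  C: {b,c}

FIRST(S) = ["b", "c"]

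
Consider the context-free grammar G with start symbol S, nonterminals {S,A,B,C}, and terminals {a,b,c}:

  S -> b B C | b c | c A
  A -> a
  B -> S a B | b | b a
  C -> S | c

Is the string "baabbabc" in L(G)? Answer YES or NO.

CNF form of G:
  S -> T1 T2 | T1 X5 | T2 A
  A -> a
  B -> S X3 | T1 T0 | b
  C -> T1 T2 | T1 X4 | T2 A | c
  T0 -> a
  T1 -> b
  T2 -> c
  X3 -> T0 B
  X4 -> B C
  X5 -> B C

CYK fill:
  cell(0,0) b: {B,T1}  orig:{B}
  cell(1,1) a: {A,T0}  orig:{A}
  cell(2,2) a: {A,T0}  orig:{A}
  cell(3,3) b: {B,T1}  orig:{B}
  cell(4,4) b: {B,T1}  orig:{B}
  cell(5,5) a: {A,T0}  orig:{A}
  cell(6,6) b: {B,T1}  orig:{B}
  cell(7,7) c: {C,T2}  orig:{C}
  cell(0,1) ba: {B}
  cell(1,2) aa: ∅
  cell(2,3) ab: {X3}  orig:{}
  cell(3,4) bb: ∅
  cell(4,5) ba: {B}
  cell(5,6) ab: {X3}  orig:{}
  cell(6,7) bc: {C,S,X4,X5}  orig:{C,S}
  cell(0,2) baa: ∅
  cell(1,3) aab: ∅
  cell(2,4) abb: ∅
  cell(3,5) bba: ∅
  cell(4,6) bab: ∅
  cell(5,7) abc: ∅
  cell(0,3) baab: ∅
  cell(1,4) aabb: ∅
  cell(2,5) abba: ∅
  cell(3,6) bbab: ∅
  cell(4,7) babc: {X4,X5}  orig:{}
  cell(0,4) baabb: ∅
  cell(1,5) aabba: ∅
  cell(2,6) abbab: ∅
  cell(3,7) bbabc: {C,S}
  cell(0,5) baabba: ∅
  cell(1,6) aabbab: ∅
  cell(2,7) abbabc: ∅
  cell(0,6) baabbab: ∅
  cell(1,7) aabbabc: ∅
  cell(0,7) baabbabc: ∅

S ∉ T[0,7] ⇒ NO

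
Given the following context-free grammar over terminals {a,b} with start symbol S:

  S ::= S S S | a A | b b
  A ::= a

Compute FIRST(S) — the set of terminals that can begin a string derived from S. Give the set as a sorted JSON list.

FIRST sets, iterate to fixpoint:
round 1:
  A via A→a: +{a}
  S via S→a A: +{a}
  S via S→b b: +{b}
  S: {a,b}  A: {a}
round 2: (stable)
  S: {a,b}  A: {a}

FIRST(S) = ["a", "b"]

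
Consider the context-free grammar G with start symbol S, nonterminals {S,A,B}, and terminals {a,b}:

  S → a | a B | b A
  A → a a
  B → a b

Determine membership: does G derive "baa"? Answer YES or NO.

CNF form of G:
  S -> T0 B | T1 A | a
  A -> T0 T0
  B -> T0 T1
  T0 -> a
  T1 -> b

CYK fill:
  cell(0,0) b: {T1}  orig:{}
  cell(1,1) a: {S,T0}  orig:{S}
  cell(2,2) a: {S,T0}  orig:{S}
  cell(0,1) ba: ∅
  cell(1,2) aa: {A}
  cell(0,2) baa: {S}

S ∈ T[0,2] ⇒ YES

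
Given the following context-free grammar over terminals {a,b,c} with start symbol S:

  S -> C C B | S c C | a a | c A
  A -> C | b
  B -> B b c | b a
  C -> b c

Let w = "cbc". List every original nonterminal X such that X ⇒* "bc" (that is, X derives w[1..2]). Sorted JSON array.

CNF form of G:
  S -> C X4 | S X5 | T1 A | T2 T2
  A -> T0 T1 | b
  B -> B X3 | T0 T2
  C -> T0 T1
  T0 -> b
  T1 -> c
  T2 -> a
  X3 -> T0 T1
  X4 -> C B
  X5 -> T1 C

CYK table (by increasing span) — only the sub-triangle for w[1..2]:
  cell(1,1) b: {A,T0}  orig:{A}
  cell(2,2) c: {T1}  orig:{}
  cell(1,2) bc: {A,C,X3}  orig:{A,C}

Original NTs in T[1,2] deriving "bc": ["A", "C"]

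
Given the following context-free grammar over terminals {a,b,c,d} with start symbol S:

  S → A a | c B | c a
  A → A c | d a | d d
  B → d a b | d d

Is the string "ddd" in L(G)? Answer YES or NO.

CNF form of G:
  S -> A T2 | T0 B | T0 T2
  A -> A T0 | T1 T1 | T1 T2
  B -> T1 T1 | T1 X4
  T0 -> c
  T1 -> d
  T2 -> a
  T3 -> b
  X4 -> T2 T3

CYK fill:
  T[0,0] 'd' = {T1}  orig:{}
  T[1,1] 'd' = {T1}  orig:{}
  T[2,2] 'd' = {T1}  orig:{}
  T[0,1] 'dd' = {A,B}
  T[1,2] 'dd' = {A,B}
  T[0,2] 'ddd' = ∅

S ∉ T[0,2] ⇒ NO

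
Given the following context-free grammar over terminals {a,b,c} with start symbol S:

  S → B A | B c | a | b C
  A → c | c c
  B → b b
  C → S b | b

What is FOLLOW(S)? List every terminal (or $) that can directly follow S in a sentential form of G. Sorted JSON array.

Compute FIRST by fixpoint:
pass 1:
  A via A→c: +{c}
  B via B→b b: +{b}
  C via C→b: +{b}
  S via S→B A: +{b}
  S via S→a: +{a}
  FIRST(S)={a,b}  FIRST(A)={c}  FIRST(B)={b}  FIRST(C)={b}
pass 2:
  C via C→S b: +{a}
  FIRST(S)={a,b}  FIRST(A)={c}  FIRST(B)={b}  FIRST(C)={a,b}
pass 3: (no change)
  FIRST(S)={a,b}  FIRST(A)={c}  FIRST(B)={b}  FIRST(C)={a,b}

FOLLOW iteration:
initialize: $ ∈ FOLLOW(S)
iter 1:
  C→S b: FOLLOW(S) ⊇ FIRST(b) = {b}; new: +{b}
  S→B A: FOLLOW(B) ⊇ FIRST(A) = {c}; new: +{c}
  S→B A: FOLLOW(A) ⊇ FOLLOW(S) ⊇ {$,b}; new: +{$,b}
  S→b C: FOLLOW(C) ⊇ FOLLOW(S) ⊇ {$,b}; new: +{$,b}
  FOLLOW(S)={$,b}  FOLLOW(A)={$,b}  FOLLOW(B)={c}  FOLLOW(C)={$,b}
iter 2: (stable)
  FOLLOW(S)={$,b}  FOLLOW(A)={$,b}  FOLLOW(B)={c}  FOLLOW(C)={$,b}

FOLLOW(S) = ["$", "b"]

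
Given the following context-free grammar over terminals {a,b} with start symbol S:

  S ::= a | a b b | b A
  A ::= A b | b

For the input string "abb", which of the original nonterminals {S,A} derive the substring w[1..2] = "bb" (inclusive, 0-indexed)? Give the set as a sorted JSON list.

CNF form of G:
  S -> T0 A | T1 X2 | a
  A -> A T0 | b
  T0 -> b
  T1 -> a
  X2 -> T0 T0

CYK fill — only the sub-triangle for w[1..2]:
  T[1,1] 'b' = {A,T0}  orig:{A}
  T[2,2] 'b' = {A,T0}  orig:{A}
  T[1,2] 'bb' = {A,S,X2}  orig:{A,S}

Original NTs in T[1,2] deriving "bb": ["A", "S"]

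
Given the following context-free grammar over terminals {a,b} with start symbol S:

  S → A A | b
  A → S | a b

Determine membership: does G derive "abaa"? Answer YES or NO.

Convert to CNF:
  S -> A A | b
  A -> A A | T0 T1 | b
  T0 -> a
  T1 -> b

CYK table (by increasing span):
  cell(0,0) a: {T0}  orig:{}
  cell(1,1) b: {A,S,T1}  orig:{A,S}
  cell(2,2) a: {T0}  orig:{}
  cell(3,3) a: {T0}  orig:{}
  cell(0,1) ab: {A}
  cell(1,2) ba: ∅
  cell(2,3) aa: ∅
  cell(0,2) aba: ∅
  cell(1,3) baa: ∅
  cell(0,3) abaa: ∅

S ∉ T[0,3] ⇒ NO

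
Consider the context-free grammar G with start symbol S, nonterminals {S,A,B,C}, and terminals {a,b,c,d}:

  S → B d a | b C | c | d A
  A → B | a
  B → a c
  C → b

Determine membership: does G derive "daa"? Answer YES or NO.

CNF form of G:
  S -> B X4 | T2 A | T3 C | c
  A -> T0 T1 | a
  B -> T0 T1
  C -> b
  T0 -> a
  T1 -> c
  T2 -> d
  T3 -> b
  X4 -> T2 T0

Fill CYK table bottom-up:
  cell(0,0) d: {T2}  orig:{}
  cell(1,1) a: {A,T0}  orig:{A}
  cell(2,2) a: {A,T0}  orig:{A}
  cell(0,1) da: {S,X4}  orig:{S}
  cell(1,2) aa: ∅
  cell(0,2) daa: ∅

S ∉ T[0,2] ⇒ NO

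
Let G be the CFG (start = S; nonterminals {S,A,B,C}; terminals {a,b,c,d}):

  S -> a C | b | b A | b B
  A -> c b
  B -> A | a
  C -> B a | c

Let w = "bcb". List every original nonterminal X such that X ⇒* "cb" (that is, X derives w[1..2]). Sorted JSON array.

CNF form of G:
  S -> T1 A | T1 B | T2 C | b
  A -> T0 T1
  B -> T0 T1 | a
  C -> B T2 | c
  T0 -> c
  T1 -> b
  T2 -> a

Fill CYK table bottom-up, restricted to cells inside w[1..2]:
  cell(1,1) c: {C,T0}  orig:{C}
  cell(2,2) b: {S,T1}  orig:{S}
  cell(1,2) cb: {A,B}

Original NTs in T[1,2] deriving "cb": ["A", "B"]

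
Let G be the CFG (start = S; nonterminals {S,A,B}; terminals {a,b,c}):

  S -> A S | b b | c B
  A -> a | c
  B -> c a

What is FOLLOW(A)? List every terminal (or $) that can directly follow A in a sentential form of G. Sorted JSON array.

FIRST iteration:
iter 1:
  A via A→a: +{a}
  A via A→c: +{c}
  B via B→c a: +{c}
  S via S→A S: +{a,c}
  S via S→b b: +{b}
  FIRST[S]={a,b,c}  FIRST[A]={a,c}  FIRST[B]={c}
iter 2: done
  FIRST[S]={a,b,c}  FIRST[A]={a,c}  FIRST[B]={c}

FOLLOW iteration:
seed FOLLOW(S) with $
iter 1:
  S→A S: FOLLOW(A) ⊇ FIRST(S) = {a,b,c}; new: +{a,b,c}
  S→c B: FOLLOW(B) ⊇ FOLLOW(S) ⊇ {$}; new: +{$}
  FOLLOW[S]={$}  FOLLOW[A]={a,b,c}  FOLLOW[B]={$}
iter 2: done
  FOLLOW[S]={$}  FOLLOW[A]={a,b,c}  FOLLOW[B]={$}

FOLLOW(A) = ["a", "b", "c"]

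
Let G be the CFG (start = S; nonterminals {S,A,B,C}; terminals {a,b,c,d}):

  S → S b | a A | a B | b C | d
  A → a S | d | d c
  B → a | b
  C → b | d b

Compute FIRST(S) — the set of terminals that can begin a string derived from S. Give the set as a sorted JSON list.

FIRST sets, iterate to fixpoint:
[1]
  A via A→a S: +{a}
  A via A→d: +{d}
  B via B→a: +{a}
  B via B→b: +{b}
  C via C→b: +{b}
  C via C→d b: +{d}
  S via S→a A: +{a}
  S via S→b C: +{b}
  S via S→d: +{d}
  FIRST[S]={a,b,d}  FIRST[A]={a,d}  FIRST[B]={a,b}  FIRST[C]={b,d}
[2] (stable)
  FIRST[S]={a,b,d}  FIRST[A]={a,d}  FIRST[B]={a,b}  FIRST[C]={b,d}

FIRST(S) = ["a", "b", "d"]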